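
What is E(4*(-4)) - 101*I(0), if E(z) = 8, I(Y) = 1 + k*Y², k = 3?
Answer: -93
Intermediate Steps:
I(Y) = 1 + 3*Y²
E(4*(-4)) - 101*I(0) = 8 - 101*(1 + 3*0²) = 8 - 101*(1 + 3*0) = 8 - 101*(1 + 0) = 8 - 101*1 = 8 - 101 = -93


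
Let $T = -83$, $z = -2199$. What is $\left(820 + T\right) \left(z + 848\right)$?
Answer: $-995687$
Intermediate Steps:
$\left(820 + T\right) \left(z + 848\right) = \left(820 - 83\right) \left(-2199 + 848\right) = 737 \left(-1351\right) = -995687$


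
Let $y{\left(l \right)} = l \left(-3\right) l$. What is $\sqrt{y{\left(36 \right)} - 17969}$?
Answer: $i \sqrt{21857} \approx 147.84 i$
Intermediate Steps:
$y{\left(l \right)} = - 3 l^{2}$ ($y{\left(l \right)} = - 3 l l = - 3 l^{2}$)
$\sqrt{y{\left(36 \right)} - 17969} = \sqrt{- 3 \cdot 36^{2} - 17969} = \sqrt{\left(-3\right) 1296 - 17969} = \sqrt{-3888 - 17969} = \sqrt{-21857} = i \sqrt{21857}$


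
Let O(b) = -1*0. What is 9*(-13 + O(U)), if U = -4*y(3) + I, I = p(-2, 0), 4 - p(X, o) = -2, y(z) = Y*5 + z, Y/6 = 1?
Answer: -117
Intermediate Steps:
Y = 6 (Y = 6*1 = 6)
y(z) = 30 + z (y(z) = 6*5 + z = 30 + z)
p(X, o) = 6 (p(X, o) = 4 - 1*(-2) = 4 + 2 = 6)
I = 6
U = -126 (U = -4*(30 + 3) + 6 = -4*33 + 6 = -132 + 6 = -126)
O(b) = 0
9*(-13 + O(U)) = 9*(-13 + 0) = 9*(-13) = -117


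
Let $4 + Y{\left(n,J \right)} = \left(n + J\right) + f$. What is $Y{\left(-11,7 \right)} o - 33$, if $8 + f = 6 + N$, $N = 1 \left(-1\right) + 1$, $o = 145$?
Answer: $-1483$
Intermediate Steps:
$N = 0$ ($N = -1 + 1 = 0$)
$f = -2$ ($f = -8 + \left(6 + 0\right) = -8 + 6 = -2$)
$Y{\left(n,J \right)} = -6 + J + n$ ($Y{\left(n,J \right)} = -4 - \left(2 - J - n\right) = -4 + \left(-2 + J + n\right) = -6 + J + n$)
$Y{\left(-11,7 \right)} o - 33 = \left(-6 + 7 - 11\right) 145 - 33 = \left(-10\right) 145 - 33 = -1450 - 33 = -1483$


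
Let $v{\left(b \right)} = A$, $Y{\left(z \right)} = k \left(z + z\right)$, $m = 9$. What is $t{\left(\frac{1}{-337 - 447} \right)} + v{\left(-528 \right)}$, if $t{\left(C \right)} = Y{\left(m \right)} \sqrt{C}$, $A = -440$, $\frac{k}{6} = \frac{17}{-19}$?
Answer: $-440 - \frac{459 i}{133} \approx -440.0 - 3.4511 i$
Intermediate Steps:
$k = - \frac{102}{19}$ ($k = 6 \frac{17}{-19} = 6 \cdot 17 \left(- \frac{1}{19}\right) = 6 \left(- \frac{17}{19}\right) = - \frac{102}{19} \approx -5.3684$)
$Y{\left(z \right)} = - \frac{204 z}{19}$ ($Y{\left(z \right)} = - \frac{102 \left(z + z\right)}{19} = - \frac{102 \cdot 2 z}{19} = - \frac{204 z}{19}$)
$v{\left(b \right)} = -440$
$t{\left(C \right)} = - \frac{1836 \sqrt{C}}{19}$ ($t{\left(C \right)} = \left(- \frac{204}{19}\right) 9 \sqrt{C} = - \frac{1836 \sqrt{C}}{19}$)
$t{\left(\frac{1}{-337 - 447} \right)} + v{\left(-528 \right)} = - \frac{1836 \sqrt{\frac{1}{-337 - 447}}}{19} - 440 = - \frac{1836 \sqrt{\frac{1}{-784}}}{19} - 440 = - \frac{1836 \sqrt{- \frac{1}{784}}}{19} - 440 = - \frac{1836 \frac{i}{28}}{19} - 440 = - \frac{459 i}{133} - 440 = -440 - \frac{459 i}{133}$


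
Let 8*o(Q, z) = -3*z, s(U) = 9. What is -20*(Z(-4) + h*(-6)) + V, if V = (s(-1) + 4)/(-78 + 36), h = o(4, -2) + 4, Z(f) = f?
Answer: 27287/42 ≈ 649.69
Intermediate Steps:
o(Q, z) = -3*z/8 (o(Q, z) = (-3*z)/8 = -3*z/8)
h = 19/4 (h = -3/8*(-2) + 4 = ¾ + 4 = 19/4 ≈ 4.7500)
V = -13/42 (V = (9 + 4)/(-78 + 36) = 13/(-42) = 13*(-1/42) = -13/42 ≈ -0.30952)
-20*(Z(-4) + h*(-6)) + V = -20*(-4 + (19/4)*(-6)) - 13/42 = -20*(-4 - 57/2) - 13/42 = -20*(-65/2) - 13/42 = 650 - 13/42 = 27287/42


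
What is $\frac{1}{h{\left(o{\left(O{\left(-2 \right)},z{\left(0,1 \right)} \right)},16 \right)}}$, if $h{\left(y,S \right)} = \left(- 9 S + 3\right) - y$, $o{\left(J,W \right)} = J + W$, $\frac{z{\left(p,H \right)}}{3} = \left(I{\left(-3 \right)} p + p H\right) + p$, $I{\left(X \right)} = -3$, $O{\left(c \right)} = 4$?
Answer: $- \frac{1}{145} \approx -0.0068966$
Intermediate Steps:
$z{\left(p,H \right)} = - 6 p + 3 H p$ ($z{\left(p,H \right)} = 3 \left(\left(- 3 p + p H\right) + p\right) = 3 \left(\left(- 3 p + H p\right) + p\right) = 3 \left(- 2 p + H p\right) = - 6 p + 3 H p$)
$h{\left(y,S \right)} = 3 - y - 9 S$ ($h{\left(y,S \right)} = \left(3 - 9 S\right) - y = 3 - y - 9 S$)
$\frac{1}{h{\left(o{\left(O{\left(-2 \right)},z{\left(0,1 \right)} \right)},16 \right)}} = \frac{1}{3 - \left(4 + 3 \cdot 0 \left(-2 + 1\right)\right) - 144} = \frac{1}{3 - \left(4 + 3 \cdot 0 \left(-1\right)\right) - 144} = \frac{1}{3 - \left(4 + 0\right) - 144} = \frac{1}{3 - 4 - 144} = \frac{1}{-145} = - \frac{1}{145}$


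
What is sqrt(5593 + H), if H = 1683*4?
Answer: 5*sqrt(493) ≈ 111.02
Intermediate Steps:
H = 6732
sqrt(5593 + H) = sqrt(5593 + 6732) = sqrt(12325) = 5*sqrt(493)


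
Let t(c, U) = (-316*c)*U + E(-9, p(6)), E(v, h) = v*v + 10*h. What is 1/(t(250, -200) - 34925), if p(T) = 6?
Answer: 1/15765216 ≈ 6.3431e-8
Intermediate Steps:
E(v, h) = v² + 10*h
t(c, U) = 141 - 316*U*c (t(c, U) = (-316*c)*U + ((-9)² + 10*6) = -316*U*c + (81 + 60) = -316*U*c + 141 = 141 - 316*U*c)
1/(t(250, -200) - 34925) = 1/((141 - 316*(-200)*250) - 34925) = 1/((141 + 15800000) - 34925) = 1/(15800141 - 34925) = 1/15765216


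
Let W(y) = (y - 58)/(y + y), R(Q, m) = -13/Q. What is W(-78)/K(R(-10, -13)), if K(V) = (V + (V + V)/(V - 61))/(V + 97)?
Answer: 6650978/97513 ≈ 68.206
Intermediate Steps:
K(V) = (V + 2*V/(-61 + V))/(97 + V) (K(V) = (V + (2*V)/(-61 + V))/(97 + V) = (V + 2*V/(-61 + V))/(97 + V))
W(y) = (-58 + y)/(2*y) (W(y) = (-58 + y)/((2*y)) = (-58 + y)*(1/(2*y)) = (-58 + y)/(2*y))
W(-78)/K(R(-10, -13)) = ((½)*(-58 - 78)/(-78))/(((-13/(-10))*(-59 - 13/(-10))/(-5917 + (-13/(-10))² + 36*(-13/(-10))))) = ((½)*(-1/78)*(-136))/(((-13*(-⅒))*(-59 - 13*(-⅒))/(-5917 + (-13*(-⅒))² + 36*(-13*(-⅒))))) = 34/(39*((13*(-59 + 13/10)/(10*(-5917 + (13/10)² + 36*(13/10)))))) = 34/(39*(((13/10)*(-577/10)/(-5917 + 169/100 + 234/5)))) = 34/(39*(((13/10)*(-577/10)/(-586851/100)))) = 34/(39*(((13/10)*(-100/586851)*(-577/10)))) = 34/(39*(7501/586851)) = (34/39)*(586851/7501) = 6650978/97513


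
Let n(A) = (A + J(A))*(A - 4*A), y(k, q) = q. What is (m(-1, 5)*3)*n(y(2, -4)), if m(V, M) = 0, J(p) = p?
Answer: 0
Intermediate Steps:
n(A) = -6*A² (n(A) = (A + A)*(A - 4*A) = (2*A)*(-3*A) = -6*A²)
(m(-1, 5)*3)*n(y(2, -4)) = (0*3)*(-6*(-4)²) = 0*(-6*16) = 0*(-96) = 0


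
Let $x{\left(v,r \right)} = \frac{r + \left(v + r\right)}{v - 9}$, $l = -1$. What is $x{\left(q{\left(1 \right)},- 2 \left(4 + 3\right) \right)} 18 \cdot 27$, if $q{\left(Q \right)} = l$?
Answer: $\frac{7047}{5} \approx 1409.4$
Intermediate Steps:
$q{\left(Q \right)} = -1$
$x{\left(v,r \right)} = \frac{v + 2 r}{-9 + v}$ ($x{\left(v,r \right)} = \frac{r + \left(r + v\right)}{-9 + v} = \frac{v + 2 r}{-9 + v}$)
$x{\left(q{\left(1 \right)},- 2 \left(4 + 3\right) \right)} 18 \cdot 27 = \frac{-1 + 2 \left(- 2 \left(4 + 3\right)\right)}{-9 - 1} \cdot 18 \cdot 27 = \frac{-1 + 2 \left(\left(-2\right) 7\right)}{-10} \cdot 18 \cdot 27 = - \frac{-1 + 2 \left(-14\right)}{10} \cdot 18 \cdot 27 = - \frac{-1 - 28}{10} \cdot 18 \cdot 27 = \left(- \frac{1}{10}\right) \left(-29\right) 18 \cdot 27 = \frac{29}{10} \cdot 18 \cdot 27 = \frac{261}{5} \cdot 27 = \frac{7047}{5}$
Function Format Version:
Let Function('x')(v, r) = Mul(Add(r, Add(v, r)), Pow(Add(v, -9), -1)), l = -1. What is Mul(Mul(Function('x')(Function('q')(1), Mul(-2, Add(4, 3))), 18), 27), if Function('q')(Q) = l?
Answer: Rational(7047, 5) ≈ 1409.4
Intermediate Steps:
Function('q')(Q) = -1
Function('x')(v, r) = Mul(Pow(Add(-9, v), -1), Add(v, Mul(2, r))) (Function('x')(v, r) = Mul(Add(r, Add(r, v)), Pow(Add(-9, v), -1)) = Mul(Add(v, Mul(2, r)), Pow(Add(-9, v), -1)) = Mul(Pow(Add(-9, v), -1), Add(v, Mul(2, r))))
Mul(Mul(Function('x')(Function('q')(1), Mul(-2, Add(4, 3))), 18), 27) = Mul(Mul(Mul(Pow(Add(-9, -1), -1), Add(-1, Mul(2, Mul(-2, Add(4, 3))))), 18), 27) = Mul(Mul(Mul(Pow(-10, -1), Add(-1, Mul(2, Mul(-2, 7)))), 18), 27) = Mul(Mul(Mul(Rational(-1, 10), Add(-1, Mul(2, -14))), 18), 27) = Mul(Mul(Mul(Rational(-1, 10), Add(-1, -28)), 18), 27) = Mul(Mul(Mul(Rational(-1, 10), -29), 18), 27) = Mul(Mul(Rational(29, 10), 18), 27) = Mul(Rational(261, 5), 27) = Rational(7047, 5)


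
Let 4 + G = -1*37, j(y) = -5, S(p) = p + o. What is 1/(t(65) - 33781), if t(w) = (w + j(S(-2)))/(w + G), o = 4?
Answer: -2/67557 ≈ -2.9605e-5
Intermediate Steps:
S(p) = 4 + p (S(p) = p + 4 = 4 + p)
G = -41 (G = -4 - 1*37 = -4 - 37 = -41)
t(w) = (-5 + w)/(-41 + w) (t(w) = (w - 5)/(w - 41) = (-5 + w)/(-41 + w))
1/(t(65) - 33781) = 1/((-5 + 65)/(-41 + 65) - 33781) = 1/(60/24 - 33781) = 1/((1/24)*60 - 33781) = 1/(5/2 - 33781) = 1/(-67557/2) = -2/67557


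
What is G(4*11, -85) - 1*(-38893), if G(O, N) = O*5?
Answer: 39113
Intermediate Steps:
G(O, N) = 5*O
G(4*11, -85) - 1*(-38893) = 5*(4*11) - 1*(-38893) = 5*44 + 38893 = 220 + 38893 = 39113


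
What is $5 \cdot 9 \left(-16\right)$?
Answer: $-720$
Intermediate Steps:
$5 \cdot 9 \left(-16\right) = 45 \left(-16\right) = -720$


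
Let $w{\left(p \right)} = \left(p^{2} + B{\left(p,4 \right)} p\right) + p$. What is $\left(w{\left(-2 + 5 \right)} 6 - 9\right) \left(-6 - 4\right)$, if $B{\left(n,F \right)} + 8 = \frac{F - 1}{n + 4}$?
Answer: $\frac{5130}{7} \approx 732.86$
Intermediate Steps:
$B{\left(n,F \right)} = -8 + \frac{-1 + F}{4 + n}$ ($B{\left(n,F \right)} = -8 + \frac{F - 1}{n + 4} = -8 + \frac{-1 + F}{4 + n}$)
$w{\left(p \right)} = p + p^{2} + \frac{p \left(-29 - 8 p\right)}{4 + p}$ ($w{\left(p \right)} = \left(p^{2} + \frac{-33 + 4 - 8 p}{4 + p} p\right) + p = \left(p^{2} + \frac{-29 - 8 p}{4 + p} p\right) + p = \left(p^{2} + \frac{p \left(-29 - 8 p\right)}{4 + p}\right) + p = p + p^{2} + \frac{p \left(-29 - 8 p\right)}{4 + p}$)
$\left(w{\left(-2 + 5 \right)} 6 - 9\right) \left(-6 - 4\right) = \left(\frac{\left(-2 + 5\right) \left(-25 + \left(-2 + 5\right)^{2} - 3 \left(-2 + 5\right)\right)}{4 + \left(-2 + 5\right)} 6 - 9\right) \left(-6 - 4\right) = \left(\frac{3 \left(-25 + 3^{2} - 9\right)}{4 + 3} \cdot 6 - 9\right) \left(-6 - 4\right) = \left(\frac{3 \left(-25 + 9 - 9\right)}{7} \cdot 6 - 9\right) \left(-10\right) = \left(3 \cdot \frac{1}{7} \left(-25\right) 6 - 9\right) \left(-10\right) = \left(\left(- \frac{75}{7}\right) 6 - 9\right) \left(-10\right) = \left(- \frac{450}{7} - 9\right) \left(-10\right) = \left(- \frac{513}{7}\right) \left(-10\right) = \frac{5130}{7}$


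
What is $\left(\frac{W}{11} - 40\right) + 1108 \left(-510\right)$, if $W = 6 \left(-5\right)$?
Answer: $- \frac{6216350}{11} \approx -5.6512 \cdot 10^{5}$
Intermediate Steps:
$W = -30$
$\left(\frac{W}{11} - 40\right) + 1108 \left(-510\right) = \left(- \frac{30}{11} - 40\right) + 1108 \left(-510\right) = \left(\left(-30\right) \frac{1}{11} - 40\right) - 565080 = \left(- \frac{30}{11} - 40\right) - 565080 = - \frac{470}{11} - 565080 = - \frac{6216350}{11}$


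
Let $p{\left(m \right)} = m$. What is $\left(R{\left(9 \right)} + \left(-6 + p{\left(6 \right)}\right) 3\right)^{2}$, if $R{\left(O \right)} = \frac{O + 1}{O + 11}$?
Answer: $\frac{1}{4} \approx 0.25$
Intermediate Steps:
$R{\left(O \right)} = \frac{1 + O}{11 + O}$
$\left(R{\left(9 \right)} + \left(-6 + p{\left(6 \right)}\right) 3\right)^{2} = \left(\frac{1 + 9}{11 + 9} + \left(-6 + 6\right) 3\right)^{2} = \left(\frac{1}{20} \cdot 10 + 0 \cdot 3\right)^{2} = \left(\frac{1}{20} \cdot 10 + 0\right)^{2} = \left(\frac{1}{2} + 0\right)^{2} = \left(\frac{1}{2}\right)^{2} = \frac{1}{4}$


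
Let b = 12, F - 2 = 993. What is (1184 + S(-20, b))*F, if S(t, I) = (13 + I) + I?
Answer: 1214895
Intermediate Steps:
F = 995 (F = 2 + 993 = 995)
S(t, I) = 13 + 2*I
(1184 + S(-20, b))*F = (1184 + (13 + 2*12))*995 = (1184 + (13 + 24))*995 = (1184 + 37)*995 = 1221*995 = 1214895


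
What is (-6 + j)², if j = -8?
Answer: 196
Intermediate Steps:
(-6 + j)² = (-6 - 8)² = (-14)² = 196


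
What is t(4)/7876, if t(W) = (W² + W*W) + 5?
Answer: 37/7876 ≈ 0.0046978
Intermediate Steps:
t(W) = 5 + 2*W² (t(W) = (W² + W²) + 5 = 2*W² + 5 = 5 + 2*W²)
t(4)/7876 = (5 + 2*4²)/7876 = (5 + 2*16)*(1/7876) = (5 + 32)*(1/7876) = 37*(1/7876) = 37/7876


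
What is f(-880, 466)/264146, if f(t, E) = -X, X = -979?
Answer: 979/264146 ≈ 0.0037063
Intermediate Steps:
f(t, E) = 979 (f(t, E) = -1*(-979) = 979)
f(-880, 466)/264146 = 979/264146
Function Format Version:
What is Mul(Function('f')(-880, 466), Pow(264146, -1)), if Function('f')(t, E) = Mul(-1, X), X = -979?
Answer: Rational(979, 264146) ≈ 0.0037063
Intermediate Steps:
Function('f')(t, E) = 979 (Function('f')(t, E) = Mul(-1, -979) = 979)
Mul(Function('f')(-880, 466), Pow(264146, -1)) = Mul(979, Pow(264146, -1)) = Mul(979, Rational(1, 264146)) = Rational(979, 264146)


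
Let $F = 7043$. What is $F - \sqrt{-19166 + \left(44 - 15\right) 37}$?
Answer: $7043 - i \sqrt{18093} \approx 7043.0 - 134.51 i$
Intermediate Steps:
$F - \sqrt{-19166 + \left(44 - 15\right) 37} = 7043 - \sqrt{-19166 + \left(44 - 15\right) 37} = 7043 - \sqrt{-19166 + 29 \cdot 37} = 7043 - \sqrt{-19166 + 1073} = 7043 - \sqrt{-18093} = 7043 - i \sqrt{18093}$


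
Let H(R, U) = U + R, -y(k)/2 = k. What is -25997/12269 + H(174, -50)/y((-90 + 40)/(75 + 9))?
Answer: 31298551/306725 ≈ 102.04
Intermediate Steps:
y(k) = -2*k
H(R, U) = R + U
-25997/12269 + H(174, -50)/y((-90 + 40)/(75 + 9)) = -25997/12269 + (174 - 50)/((-2*(-90 + 40)/(75 + 9))) = -25997*1/12269 + 124/((-(-100)/84)) = -25997/12269 + 124/((-(-100)/84)) = -25997/12269 + 124/((-2*(-25/42))) = -25997/12269 + 124/(25/21) = -25997/12269 + 124*(21/25) = -25997/12269 + 2604/25 = 31298551/306725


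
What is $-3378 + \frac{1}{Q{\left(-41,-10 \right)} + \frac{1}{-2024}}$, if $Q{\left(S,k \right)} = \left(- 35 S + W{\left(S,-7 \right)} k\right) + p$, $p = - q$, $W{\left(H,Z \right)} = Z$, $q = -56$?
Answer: $- \frac{10672663990}{3159463} \approx -3378.0$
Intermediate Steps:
$p = 56$ ($p = \left(-1\right) \left(-56\right) = 56$)
$Q{\left(S,k \right)} = 56 - 35 S - 7 k$ ($Q{\left(S,k \right)} = \left(- 35 S - 7 k\right) + 56 = 56 - 35 S - 7 k$)
$-3378 + \frac{1}{Q{\left(-41,-10 \right)} + \frac{1}{-2024}} = -3378 + \frac{1}{\left(56 - -1435 - -70\right) + \frac{1}{-2024}} = -3378 + \frac{1}{\left(56 + 1435 + 70\right) - \frac{1}{2024}} = -3378 + \frac{1}{1561 - \frac{1}{2024}} = -3378 + \frac{1}{\frac{3159463}{2024}} = -3378 + \frac{2024}{3159463} = - \frac{10672663990}{3159463}$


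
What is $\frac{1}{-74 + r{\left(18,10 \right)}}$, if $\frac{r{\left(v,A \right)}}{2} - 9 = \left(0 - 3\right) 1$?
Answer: $- \frac{1}{62} \approx -0.016129$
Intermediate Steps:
$r{\left(v,A \right)} = 12$ ($r{\left(v,A \right)} = 18 + 2 \left(0 - 3\right) 1 = 18 + 2 \left(\left(-3\right) 1\right) = 18 + 2 \left(-3\right) = 18 - 6 = 12$)
$\frac{1}{-74 + r{\left(18,10 \right)}} = \frac{1}{-74 + 12} = \frac{1}{-62} = - \frac{1}{62}$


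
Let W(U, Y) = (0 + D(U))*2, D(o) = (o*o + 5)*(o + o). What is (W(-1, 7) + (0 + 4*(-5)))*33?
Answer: -1452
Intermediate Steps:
D(o) = 2*o*(5 + o**2) (D(o) = (o**2 + 5)*(2*o) = (5 + o**2)*(2*o) = 2*o*(5 + o**2))
W(U, Y) = 4*U*(5 + U**2) (W(U, Y) = (0 + 2*U*(5 + U**2))*2 = (2*U*(5 + U**2))*2 = 4*U*(5 + U**2))
(W(-1, 7) + (0 + 4*(-5)))*33 = (4*(-1)*(5 + (-1)**2) + (0 + 4*(-5)))*33 = (4*(-1)*(5 + 1) + (0 - 20))*33 = (4*(-1)*6 - 20)*33 = (-24 - 20)*33 = -44*33 = -1452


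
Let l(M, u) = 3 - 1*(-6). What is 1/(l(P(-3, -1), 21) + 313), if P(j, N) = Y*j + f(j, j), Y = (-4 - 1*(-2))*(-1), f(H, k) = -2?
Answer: 1/322 ≈ 0.0031056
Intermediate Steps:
Y = 2 (Y = (-4 + 2)*(-1) = -2*(-1) = 2)
P(j, N) = -2 + 2*j (P(j, N) = 2*j - 2 = -2 + 2*j)
l(M, u) = 9 (l(M, u) = 3 + 6 = 9)
1/(l(P(-3, -1), 21) + 313) = 1/(9 + 313) = 1/322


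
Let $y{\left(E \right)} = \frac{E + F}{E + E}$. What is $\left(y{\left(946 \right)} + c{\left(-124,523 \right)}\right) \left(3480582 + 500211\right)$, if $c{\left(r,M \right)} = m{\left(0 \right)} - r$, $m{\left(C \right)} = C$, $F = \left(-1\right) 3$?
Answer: $\frac{937679771943}{1892} \approx 4.956 \cdot 10^{8}$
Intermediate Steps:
$F = -3$
$y{\left(E \right)} = \frac{-3 + E}{2 E}$ ($y{\left(E \right)} = \frac{E - 3}{E + E} = \frac{-3 + E}{2 E}$)
$c{\left(r,M \right)} = - r$ ($c{\left(r,M \right)} = 0 - r = - r$)
$\left(y{\left(946 \right)} + c{\left(-124,523 \right)}\right) \left(3480582 + 500211\right) = \left(\frac{-3 + 946}{2 \cdot 946} - -124\right) \left(3480582 + 500211\right) = \left(\frac{1}{2} \cdot \frac{1}{946} \cdot 943 + 124\right) 3980793 = \left(\frac{943}{1892} + 124\right) 3980793 = \frac{235551}{1892} \cdot 3980793 = \frac{937679771943}{1892}$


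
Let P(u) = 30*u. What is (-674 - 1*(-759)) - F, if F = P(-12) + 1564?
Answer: -1119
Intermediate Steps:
F = 1204 (F = 30*(-12) + 1564 = -360 + 1564 = 1204)
(-674 - 1*(-759)) - F = (-674 - 1*(-759)) - 1*1204 = (-674 + 759) - 1204 = 85 - 1204 = -1119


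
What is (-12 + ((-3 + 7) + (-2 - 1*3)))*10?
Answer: -130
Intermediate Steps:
(-12 + ((-3 + 7) + (-2 - 1*3)))*10 = (-12 + (4 + (-2 - 3)))*10 = (-12 + (4 - 5))*10 = (-12 - 1)*10 = -13*10 = -130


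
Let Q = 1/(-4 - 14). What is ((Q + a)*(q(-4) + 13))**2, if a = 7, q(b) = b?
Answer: 15625/4 ≈ 3906.3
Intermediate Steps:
Q = -1/18 (Q = 1/(-18) = -1/18 ≈ -0.055556)
((Q + a)*(q(-4) + 13))**2 = ((-1/18 + 7)*(-4 + 13))**2 = ((125/18)*9)**2 = (125/2)**2 = 15625/4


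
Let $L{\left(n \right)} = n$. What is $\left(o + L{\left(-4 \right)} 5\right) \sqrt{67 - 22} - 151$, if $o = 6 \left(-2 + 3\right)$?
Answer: $-151 - 42 \sqrt{5} \approx -244.91$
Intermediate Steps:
$o = 6$ ($o = 6 \cdot 1 = 6$)
$\left(o + L{\left(-4 \right)} 5\right) \sqrt{67 - 22} - 151 = \left(6 - 20\right) \sqrt{67 - 22} - 151 = \left(6 - 20\right) \sqrt{45} - 151 = - 14 \cdot 3 \sqrt{5} - 151 = - 42 \sqrt{5} - 151 = -151 - 42 \sqrt{5}$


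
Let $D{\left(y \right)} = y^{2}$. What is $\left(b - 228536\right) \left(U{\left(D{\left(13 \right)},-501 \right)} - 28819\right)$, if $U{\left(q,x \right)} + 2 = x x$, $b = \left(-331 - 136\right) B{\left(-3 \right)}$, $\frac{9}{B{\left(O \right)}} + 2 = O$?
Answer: $-50589363972$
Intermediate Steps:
$B{\left(O \right)} = \frac{9}{-2 + O}$
$b = \frac{4203}{5}$ ($b = \left(-331 - 136\right) \frac{9}{-2 - 3} = - 467 \frac{9}{-5} = - 467 \cdot 9 \left(- \frac{1}{5}\right) = \left(-467\right) \left(- \frac{9}{5}\right) = \frac{4203}{5} \approx 840.6$)
$U{\left(q,x \right)} = -2 + x^{2}$ ($U{\left(q,x \right)} = -2 + x x = -2 + x^{2}$)
$\left(b - 228536\right) \left(U{\left(D{\left(13 \right)},-501 \right)} - 28819\right) = \left(\frac{4203}{5} - 228536\right) \left(\left(-2 + \left(-501\right)^{2}\right) - 28819\right) = \left(\frac{4203}{5} - 228536\right) \left(\left(-2 + 251001\right) - 28819\right) = \left(\frac{4203}{5} - 228536\right) \left(250999 - 28819\right) = \left(- \frac{1138477}{5}\right) 222180 = -50589363972$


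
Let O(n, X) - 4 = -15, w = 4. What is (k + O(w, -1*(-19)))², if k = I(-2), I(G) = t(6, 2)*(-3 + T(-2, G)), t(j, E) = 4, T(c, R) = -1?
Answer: 729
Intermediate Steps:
O(n, X) = -11 (O(n, X) = 4 - 15 = -11)
I(G) = -16 (I(G) = 4*(-3 - 1) = 4*(-4) = -16)
k = -16
(k + O(w, -1*(-19)))² = (-16 - 11)² = (-27)² = 729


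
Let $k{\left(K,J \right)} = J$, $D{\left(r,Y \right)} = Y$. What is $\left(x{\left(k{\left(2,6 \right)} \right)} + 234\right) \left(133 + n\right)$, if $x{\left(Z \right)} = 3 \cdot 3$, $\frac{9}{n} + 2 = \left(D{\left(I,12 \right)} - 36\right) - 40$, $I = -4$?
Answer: $\frac{710289}{22} \approx 32286.0$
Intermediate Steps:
$n = - \frac{3}{22}$ ($n = \frac{9}{-2 + \left(\left(12 - 36\right) - 40\right)} = \frac{9}{-2 - 64} = \frac{9}{-66} = 9 \left(- \frac{1}{66}\right) = - \frac{3}{22} \approx -0.13636$)
$x{\left(Z \right)} = 9$
$\left(x{\left(k{\left(2,6 \right)} \right)} + 234\right) \left(133 + n\right) = \left(9 + 234\right) \left(133 - \frac{3}{22}\right) = 243 \cdot \frac{2923}{22} = \frac{710289}{22}$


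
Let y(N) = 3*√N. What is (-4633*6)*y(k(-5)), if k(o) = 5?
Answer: -83394*√5 ≈ -1.8647e+5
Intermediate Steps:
(-4633*6)*y(k(-5)) = (-4633*6)*(3*√5) = -83394*√5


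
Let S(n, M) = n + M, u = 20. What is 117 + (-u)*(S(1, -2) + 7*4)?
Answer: -423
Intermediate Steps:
S(n, M) = M + n
117 + (-u)*(S(1, -2) + 7*4) = 117 + (-1*20)*((-2 + 1) + 7*4) = 117 - 20*(-1 + 28) = 117 - 20*27 = 117 - 540 = -423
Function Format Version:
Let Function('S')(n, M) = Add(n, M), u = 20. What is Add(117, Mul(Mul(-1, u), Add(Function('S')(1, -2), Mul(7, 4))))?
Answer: -423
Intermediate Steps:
Function('S')(n, M) = Add(M, n)
Add(117, Mul(Mul(-1, u), Add(Function('S')(1, -2), Mul(7, 4)))) = Add(117, Mul(Mul(-1, 20), Add(Add(-2, 1), Mul(7, 4)))) = Add(117, Mul(-20, Add(-1, 28))) = Add(117, Mul(-20, 27)) = Add(117, -540) = -423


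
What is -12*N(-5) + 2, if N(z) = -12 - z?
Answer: 86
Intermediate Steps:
-12*N(-5) + 2 = -12*(-12 - 1*(-5)) + 2 = -12*(-12 + 5) + 2 = -12*(-7) + 2 = 84 + 2 = 86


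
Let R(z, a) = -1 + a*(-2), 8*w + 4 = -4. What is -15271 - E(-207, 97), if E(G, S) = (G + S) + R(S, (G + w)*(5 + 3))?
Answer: -18488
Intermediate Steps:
w = -1 (w = -1/2 + (1/8)*(-4) = -1/2 - 1/2 = -1)
R(z, a) = -1 - 2*a
E(G, S) = 15 + S - 15*G (E(G, S) = (G + S) + (-1 - 2*(G - 1)*(5 + 3)) = (G + S) + (-1 - 2*(-1 + G)*8) = (G + S) + (-1 - 2*(-8 + 8*G)) = (G + S) + (-1 + (16 - 16*G)) = (G + S) + (15 - 16*G) = 15 + S - 15*G)
-15271 - E(-207, 97) = -15271 - (15 + 97 - 15*(-207)) = -15271 - (15 + 97 + 3105) = -15271 - 1*3217 = -15271 - 3217 = -18488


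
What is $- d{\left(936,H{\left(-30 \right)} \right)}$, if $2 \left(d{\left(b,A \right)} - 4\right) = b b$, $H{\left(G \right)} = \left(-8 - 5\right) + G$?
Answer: $-438052$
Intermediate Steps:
$H{\left(G \right)} = -13 + G$
$d{\left(b,A \right)} = 4 + \frac{b^{2}}{2}$ ($d{\left(b,A \right)} = 4 + \frac{b b}{2} = 4 + \frac{b^{2}}{2}$)
$- d{\left(936,H{\left(-30 \right)} \right)} = - (4 + \frac{936^{2}}{2}) = - (4 + \frac{1}{2} \cdot 876096) = - (4 + 438048) = \left(-1\right) 438052 = -438052$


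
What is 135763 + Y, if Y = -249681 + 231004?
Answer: 117086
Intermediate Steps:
Y = -18677
135763 + Y = 135763 - 18677 = 117086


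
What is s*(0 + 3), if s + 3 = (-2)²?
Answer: 3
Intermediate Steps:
s = 1 (s = -3 + (-2)² = -3 + 4 = 1)
s*(0 + 3) = 1*(0 + 3) = 1*3 = 3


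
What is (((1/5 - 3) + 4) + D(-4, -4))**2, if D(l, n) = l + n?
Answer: 1156/25 ≈ 46.240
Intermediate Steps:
(((1/5 - 3) + 4) + D(-4, -4))**2 = (((1/5 - 3) + 4) + (-4 - 4))**2 = (((1/5 - 3) + 4) - 8)**2 = ((-14/5 + 4) - 8)**2 = (6/5 - 8)**2 = (-34/5)**2 = 1156/25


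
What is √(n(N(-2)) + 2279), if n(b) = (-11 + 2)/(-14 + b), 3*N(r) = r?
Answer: 7*√22517/22 ≈ 47.745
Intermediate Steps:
N(r) = r/3
n(b) = -9/(-14 + b)
√(n(N(-2)) + 2279) = √(-9/(-14 + (⅓)*(-2)) + 2279) = √(-9/(-14 - ⅔) + 2279) = √(-9/(-44/3) + 2279) = √(-9*(-3/44) + 2279) = √(27/44 + 2279) = √(100303/44) = 7*√22517/22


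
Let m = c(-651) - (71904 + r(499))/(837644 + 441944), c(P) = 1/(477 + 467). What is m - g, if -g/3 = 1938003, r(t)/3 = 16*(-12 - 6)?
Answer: 1755730514551369/301982768 ≈ 5.8140e+6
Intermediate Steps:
r(t) = -864 (r(t) = 3*(16*(-12 - 6)) = 3*(16*(-18)) = 3*(-288) = -864)
c(P) = 1/944
g = -5814009 (g = -3*1938003 = -5814009)
m = -16445543/301982768 (m = 1/944 - (71904 - 864)/(837644 + 441944) = 1/944 - 71040/1279588 = 1/944 - 1*17760/319897 = 1/944 - 17760/319897 = -16445543/301982768 ≈ -0.054459)
m - g = -16445543/301982768 - 1*(-5814009) = -16445543/301982768 + 5814009 = 1755730514551369/301982768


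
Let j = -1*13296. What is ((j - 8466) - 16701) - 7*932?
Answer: -44987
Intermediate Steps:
j = -13296
((j - 8466) - 16701) - 7*932 = ((-13296 - 8466) - 16701) - 7*932 = (-21762 - 16701) - 6524 = -38463 - 6524 = -44987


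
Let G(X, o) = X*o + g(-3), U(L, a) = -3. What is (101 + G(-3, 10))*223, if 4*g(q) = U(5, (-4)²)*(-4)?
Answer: 16502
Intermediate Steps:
g(q) = 3 (g(q) = (-3*(-4))/4 = (¼)*12 = 3)
G(X, o) = 3 + X*o (G(X, o) = X*o + 3 = 3 + X*o)
(101 + G(-3, 10))*223 = (101 + (3 - 3*10))*223 = (101 + (3 - 30))*223 = (101 - 27)*223 = 74*223 = 16502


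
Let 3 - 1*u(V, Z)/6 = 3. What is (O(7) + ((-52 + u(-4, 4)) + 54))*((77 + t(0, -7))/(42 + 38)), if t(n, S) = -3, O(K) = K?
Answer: 333/40 ≈ 8.3250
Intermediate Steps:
u(V, Z) = 0 (u(V, Z) = 18 - 6*3 = 18 - 18 = 0)
(O(7) + ((-52 + u(-4, 4)) + 54))*((77 + t(0, -7))/(42 + 38)) = (7 + ((-52 + 0) + 54))*((77 - 3)/(42 + 38)) = (7 + (-52 + 54))*(74/80) = (7 + 2)*(74*(1/80)) = 9*(37/40) = 333/40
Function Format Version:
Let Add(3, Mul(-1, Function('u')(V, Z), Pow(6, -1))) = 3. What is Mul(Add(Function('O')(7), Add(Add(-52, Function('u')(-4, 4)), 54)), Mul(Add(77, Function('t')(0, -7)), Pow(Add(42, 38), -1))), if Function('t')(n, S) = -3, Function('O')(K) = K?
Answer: Rational(333, 40) ≈ 8.3250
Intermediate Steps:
Function('u')(V, Z) = 0 (Function('u')(V, Z) = Add(18, Mul(-6, 3)) = Add(18, -18) = 0)
Mul(Add(Function('O')(7), Add(Add(-52, Function('u')(-4, 4)), 54)), Mul(Add(77, Function('t')(0, -7)), Pow(Add(42, 38), -1))) = Mul(Add(7, Add(Add(-52, 0), 54)), Mul(Add(77, -3), Pow(Add(42, 38), -1))) = Mul(Add(7, Add(-52, 54)), Mul(74, Pow(80, -1))) = Mul(Add(7, 2), Mul(74, Rational(1, 80))) = Mul(9, Rational(37, 40)) = Rational(333, 40)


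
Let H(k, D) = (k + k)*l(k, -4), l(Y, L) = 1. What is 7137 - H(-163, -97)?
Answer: 7463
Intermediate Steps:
H(k, D) = 2*k (H(k, D) = (k + k)*1 = (2*k)*1 = 2*k)
7137 - H(-163, -97) = 7137 - 2*(-163) = 7137 - 1*(-326) = 7137 + 326 = 7463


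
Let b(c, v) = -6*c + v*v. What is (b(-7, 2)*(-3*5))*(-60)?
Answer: 41400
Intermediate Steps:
b(c, v) = v² - 6*c (b(c, v) = -6*c + v² = v² - 6*c)
(b(-7, 2)*(-3*5))*(-60) = ((2² - 6*(-7))*(-3*5))*(-60) = ((4 + 42)*(-15))*(-60) = (46*(-15))*(-60) = -690*(-60) = 41400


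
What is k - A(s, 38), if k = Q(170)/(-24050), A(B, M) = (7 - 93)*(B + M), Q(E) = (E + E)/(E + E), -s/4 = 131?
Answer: -1005193801/24050 ≈ -41796.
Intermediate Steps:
s = -524 (s = -4*131 = -524)
Q(E) = 1 (Q(E) = (2*E)/((2*E)) = (2*E)*(1/(2*E)) = 1)
A(B, M) = -86*B - 86*M (A(B, M) = -86*(B + M) = -86*B - 86*M)
k = -1/24050 (k = 1/(-24050) = 1*(-1/24050) = -1/24050 ≈ -4.1580e-5)
k - A(s, 38) = -1/24050 - (-86*(-524) - 86*38) = -1/24050 - (45064 - 3268) = -1/24050 - 1*41796 = -1/24050 - 41796 = -1005193801/24050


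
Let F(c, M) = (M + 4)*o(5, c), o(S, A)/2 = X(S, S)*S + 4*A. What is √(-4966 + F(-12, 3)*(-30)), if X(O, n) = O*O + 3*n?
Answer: I*√68806 ≈ 262.31*I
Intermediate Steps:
X(O, n) = O² + 3*n
o(S, A) = 8*A + 2*S*(S² + 3*S) (o(S, A) = 2*((S² + 3*S)*S + 4*A) = 2*(S*(S² + 3*S) + 4*A) = 2*(4*A + S*(S² + 3*S)) = 8*A + 2*S*(S² + 3*S))
F(c, M) = (4 + M)*(400 + 8*c) (F(c, M) = (M + 4)*(8*c + 2*5²*(3 + 5)) = (4 + M)*(8*c + 2*25*8) = (4 + M)*(8*c + 400) = (4 + M)*(400 + 8*c))
√(-4966 + F(-12, 3)*(-30)) = √(-4966 + (8*(4 + 3)*(50 - 12))*(-30)) = √(-4966 + (8*7*38)*(-30)) = √(-4966 + 2128*(-30)) = √(-4966 - 63840) = √(-68806) = I*√68806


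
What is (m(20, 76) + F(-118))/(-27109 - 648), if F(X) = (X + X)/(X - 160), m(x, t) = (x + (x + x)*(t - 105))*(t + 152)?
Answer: 36128762/3858223 ≈ 9.3641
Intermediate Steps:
m(x, t) = (152 + t)*(x + 2*x*(-105 + t)) (m(x, t) = (x + (2*x)*(-105 + t))*(152 + t) = (x + 2*x*(-105 + t))*(152 + t) = (152 + t)*(x + 2*x*(-105 + t)))
F(X) = 2*X/(-160 + X) (F(X) = (2*X)/(-160 + X) = 2*X/(-160 + X))
(m(20, 76) + F(-118))/(-27109 - 648) = (20*(-31768 + 2*76² + 95*76) + 2*(-118)/(-160 - 118))/(-27109 - 648) = (20*(-31768 + 2*5776 + 7220) + 2*(-118)/(-278))/(-27757) = (20*(-31768 + 11552 + 7220) + 2*(-118)*(-1/278))*(-1/27757) = (20*(-12996) + 118/139)*(-1/27757) = (-259920 + 118/139)*(-1/27757) = -36128762/139*(-1/27757) = 36128762/3858223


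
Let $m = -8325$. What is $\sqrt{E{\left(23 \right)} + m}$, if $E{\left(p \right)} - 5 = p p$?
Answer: $7 i \sqrt{159} \approx 88.267 i$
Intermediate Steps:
$E{\left(p \right)} = 5 + p^{2}$ ($E{\left(p \right)} = 5 + p p = 5 + p^{2}$)
$\sqrt{E{\left(23 \right)} + m} = \sqrt{\left(5 + 23^{2}\right) - 8325} = \sqrt{\left(5 + 529\right) - 8325} = \sqrt{534 - 8325} = \sqrt{-7791} = 7 i \sqrt{159}$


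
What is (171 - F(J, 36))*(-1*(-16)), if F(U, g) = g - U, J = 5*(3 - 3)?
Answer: 2160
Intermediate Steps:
J = 0 (J = 5*0 = 0)
(171 - F(J, 36))*(-1*(-16)) = (171 - (36 - 1*0))*(-1*(-16)) = (171 - (36 + 0))*16 = (171 - 1*36)*16 = (171 - 36)*16 = 135*16 = 2160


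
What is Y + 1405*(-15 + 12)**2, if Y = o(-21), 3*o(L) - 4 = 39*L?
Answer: 37120/3 ≈ 12373.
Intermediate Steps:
o(L) = 4/3 + 13*L (o(L) = 4/3 + (39*L)/3 = 4/3 + 13*L)
Y = -815/3 (Y = 4/3 + 13*(-21) = 4/3 - 273 = -815/3 ≈ -271.67)
Y + 1405*(-15 + 12)**2 = -815/3 + 1405*(-15 + 12)**2 = -815/3 + 1405*(-3)**2 = -815/3 + 1405*9 = -815/3 + 12645 = 37120/3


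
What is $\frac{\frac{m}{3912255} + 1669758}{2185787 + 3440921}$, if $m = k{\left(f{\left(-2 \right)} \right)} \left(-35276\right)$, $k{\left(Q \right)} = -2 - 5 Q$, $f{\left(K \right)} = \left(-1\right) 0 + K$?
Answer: $\frac{3266259401041}{11006558253270} \approx 0.29676$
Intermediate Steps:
$f{\left(K \right)} = K$ ($f{\left(K \right)} = 0 + K = K$)
$m = -282208$ ($m = \left(-2 - -10\right) \left(-35276\right) = \left(-2 + 10\right) \left(-35276\right) = 8 \left(-35276\right) = -282208$)
$\frac{\frac{m}{3912255} + 1669758}{2185787 + 3440921} = \frac{- \frac{282208}{3912255} + 1669758}{2185787 + 3440921} = \frac{\left(-282208\right) \frac{1}{3912255} + 1669758}{5626708} = \left(- \frac{282208}{3912255} + 1669758\right) \frac{1}{5626708} = \frac{6532518802082}{3912255} \cdot \frac{1}{5626708} = \frac{3266259401041}{11006558253270}$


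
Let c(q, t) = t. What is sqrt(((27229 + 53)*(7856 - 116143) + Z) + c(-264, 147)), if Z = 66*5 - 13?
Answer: I*sqrt(2954285470) ≈ 54353.0*I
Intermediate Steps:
Z = 317 (Z = 330 - 13 = 317)
sqrt(((27229 + 53)*(7856 - 116143) + Z) + c(-264, 147)) = sqrt(((27229 + 53)*(7856 - 116143) + 317) + 147) = sqrt((27282*(-108287) + 317) + 147) = sqrt((-2954285934 + 317) + 147) = sqrt(-2954285617 + 147) = sqrt(-2954285470) = I*sqrt(2954285470)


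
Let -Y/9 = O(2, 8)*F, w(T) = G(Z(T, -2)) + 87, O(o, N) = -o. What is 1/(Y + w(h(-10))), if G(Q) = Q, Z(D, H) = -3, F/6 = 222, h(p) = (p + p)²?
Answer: 1/24060 ≈ 4.1563e-5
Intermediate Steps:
h(p) = 4*p² (h(p) = (2*p)² = 4*p²)
F = 1332 (F = 6*222 = 1332)
w(T) = 84 (w(T) = -3 + 87 = 84)
Y = 23976 (Y = -9*(-1*2)*1332 = -(-18)*1332 = -9*(-2664) = 23976)
1/(Y + w(h(-10))) = 1/(23976 + 84) = 1/24060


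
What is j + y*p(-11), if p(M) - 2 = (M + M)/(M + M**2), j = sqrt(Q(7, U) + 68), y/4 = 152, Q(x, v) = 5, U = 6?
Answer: 5472/5 + sqrt(73) ≈ 1102.9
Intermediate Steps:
y = 608 (y = 4*152 = 608)
j = sqrt(73) (j = sqrt(5 + 68) = sqrt(73) ≈ 8.5440)
p(M) = 2 + 2*M/(M + M**2) (p(M) = 2 + (M + M)/(M + M**2) = 2 + (2*M)/(M + M**2) = 2 + 2*M/(M + M**2))
j + y*p(-11) = sqrt(73) + 608*(2*(2 - 11)/(1 - 11)) = sqrt(73) + 608*(2*(-9)/(-10)) = sqrt(73) + 608*(2*(-1/10)*(-9)) = sqrt(73) + 608*(9/5) = sqrt(73) + 5472/5 = 5472/5 + sqrt(73)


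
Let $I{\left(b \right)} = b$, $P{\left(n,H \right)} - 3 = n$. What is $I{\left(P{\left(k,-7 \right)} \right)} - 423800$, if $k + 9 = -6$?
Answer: $-423812$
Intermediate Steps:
$k = -15$ ($k = -9 - 6 = -15$)
$P{\left(n,H \right)} = 3 + n$
$I{\left(P{\left(k,-7 \right)} \right)} - 423800 = \left(3 - 15\right) - 423800 = -12 - 423800 = -423812$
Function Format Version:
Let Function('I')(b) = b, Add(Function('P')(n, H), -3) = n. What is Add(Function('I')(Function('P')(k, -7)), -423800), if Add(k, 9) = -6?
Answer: -423812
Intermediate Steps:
k = -15 (k = Add(-9, -6) = -15)
Function('P')(n, H) = Add(3, n)
Add(Function('I')(Function('P')(k, -7)), -423800) = Add(Add(3, -15), -423800) = Add(-12, -423800) = -423812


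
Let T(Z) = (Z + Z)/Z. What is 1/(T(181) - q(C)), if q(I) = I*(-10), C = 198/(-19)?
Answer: -19/1942 ≈ -0.0097837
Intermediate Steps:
T(Z) = 2 (T(Z) = (2*Z)/Z = 2)
C = -198/19 (C = 198*(-1/19) = -198/19 ≈ -10.421)
q(I) = -10*I
1/(T(181) - q(C)) = 1/(2 - (-10)*(-198)/19) = 1/(2 - 1*1980/19) = 1/(2 - 1980/19) = 1/(-1942/19) = -19/1942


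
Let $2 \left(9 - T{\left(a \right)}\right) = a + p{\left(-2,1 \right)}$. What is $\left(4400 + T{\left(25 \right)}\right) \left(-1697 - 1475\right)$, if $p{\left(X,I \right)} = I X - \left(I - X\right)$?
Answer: $-13953628$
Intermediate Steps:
$p{\left(X,I \right)} = X - I + I X$
$T{\left(a \right)} = \frac{23}{2} - \frac{a}{2}$ ($T{\left(a \right)} = 9 - \frac{a - 5}{2} = 9 - \frac{-5 + a}{2} = 9 - \left(- \frac{5}{2} + \frac{a}{2}\right) = \frac{23}{2} - \frac{a}{2}$)
$\left(4400 + T{\left(25 \right)}\right) \left(-1697 - 1475\right) = \left(4400 + \left(\frac{23}{2} - \frac{25}{2}\right)\right) \left(-1697 - 1475\right) = \left(4400 + \left(\frac{23}{2} - \frac{25}{2}\right)\right) \left(-3172\right) = \left(4400 - 1\right) \left(-3172\right) = 4399 \left(-3172\right) = -13953628$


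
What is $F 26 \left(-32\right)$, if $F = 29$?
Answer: $-24128$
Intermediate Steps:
$F 26 \left(-32\right) = 29 \cdot 26 \left(-32\right) = 754 \left(-32\right) = -24128$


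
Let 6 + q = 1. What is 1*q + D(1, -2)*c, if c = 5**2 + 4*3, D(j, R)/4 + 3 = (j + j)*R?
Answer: -1041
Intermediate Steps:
q = -5 (q = -6 + 1 = -5)
D(j, R) = -12 + 8*R*j (D(j, R) = -12 + 4*((j + j)*R) = -12 + 4*((2*j)*R) = -12 + 4*(2*R*j) = -12 + 8*R*j)
c = 37 (c = 25 + 12 = 37)
1*q + D(1, -2)*c = 1*(-5) + (-12 + 8*(-2)*1)*37 = -5 + (-12 - 16)*37 = -5 - 28*37 = -5 - 1036 = -1041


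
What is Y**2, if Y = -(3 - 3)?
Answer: 0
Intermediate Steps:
Y = 0 (Y = -1*0 = 0)
Y**2 = 0**2 = 0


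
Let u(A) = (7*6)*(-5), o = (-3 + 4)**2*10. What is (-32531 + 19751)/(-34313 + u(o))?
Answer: 12780/34523 ≈ 0.37019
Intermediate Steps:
o = 10 (o = 1**2*10 = 1*10 = 10)
u(A) = -210 (u(A) = 42*(-5) = -210)
(-32531 + 19751)/(-34313 + u(o)) = (-32531 + 19751)/(-34313 - 210) = -12780/(-34523) = -12780*(-1/34523) = 12780/34523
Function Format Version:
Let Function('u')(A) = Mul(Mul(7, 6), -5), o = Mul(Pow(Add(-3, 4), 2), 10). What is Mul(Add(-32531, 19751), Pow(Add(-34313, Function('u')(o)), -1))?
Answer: Rational(12780, 34523) ≈ 0.37019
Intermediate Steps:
o = 10 (o = Mul(Pow(1, 2), 10) = Mul(1, 10) = 10)
Function('u')(A) = -210 (Function('u')(A) = Mul(42, -5) = -210)
Mul(Add(-32531, 19751), Pow(Add(-34313, Function('u')(o)), -1)) = Mul(Add(-32531, 19751), Pow(Add(-34313, -210), -1)) = Mul(-12780, Pow(-34523, -1)) = Mul(-12780, Rational(-1, 34523)) = Rational(12780, 34523)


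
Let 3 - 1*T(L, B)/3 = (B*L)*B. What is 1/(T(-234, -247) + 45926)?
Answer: 1/42874253 ≈ 2.3324e-8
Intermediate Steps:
T(L, B) = 9 - 3*L*B² (T(L, B) = 9 - 3*B*L*B = 9 - 3*L*B²)
1/(T(-234, -247) + 45926) = 1/((9 - 3*(-234)*(-247)²) + 45926) = 1/((9 - 3*(-234)*61009) + 45926) = 1/((9 + 42828318) + 45926) = 1/(42828327 + 45926) = 1/42874253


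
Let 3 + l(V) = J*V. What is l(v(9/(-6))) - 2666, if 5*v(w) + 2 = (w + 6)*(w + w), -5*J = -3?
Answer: -133543/50 ≈ -2670.9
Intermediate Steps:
J = ⅗ (J = -⅕*(-3) = ⅗ ≈ 0.60000)
v(w) = -⅖ + 2*w*(6 + w)/5 (v(w) = -⅖ + ((w + 6)*(w + w))/5 = -⅖ + ((6 + w)*(2*w))/5 = -⅖ + (2*w*(6 + w))/5 = -⅖ + 2*w*(6 + w)/5)
l(V) = -3 + 3*V/5
l(v(9/(-6))) - 2666 = (-3 + 3*(-⅖ + 2*(9/(-6))²/5 + 12*(9/(-6))/5)/5) - 2666 = (-3 + 3*(-⅖ + 2*(9*(-⅙))²/5 + 12*(9*(-⅙))/5)/5) - 2666 = (-3 + 3*(-⅖ + 2*(-3/2)²/5 + (12/5)*(-3/2))/5) - 2666 = (-3 + 3*(-⅖ + (⅖)*(9/4) - 18/5)/5) - 2666 = (-3 + 3*(-⅖ + 9/10 - 18/5)/5) - 2666 = (-3 + (⅗)*(-31/10)) - 2666 = (-3 - 93/50) - 2666 = -243/50 - 2666 = -133543/50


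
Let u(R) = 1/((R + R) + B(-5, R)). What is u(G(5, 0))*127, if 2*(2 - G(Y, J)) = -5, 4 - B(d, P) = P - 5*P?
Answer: 127/31 ≈ 4.0968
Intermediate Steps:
B(d, P) = 4 + 4*P (B(d, P) = 4 - (P - 5*P) = 4 - (-4)*P = 4 + 4*P)
G(Y, J) = 9/2 (G(Y, J) = 2 - 1/2*(-5) = 2 + 5/2 = 9/2)
u(R) = 1/(4 + 6*R) (u(R) = 1/((R + R) + (4 + 4*R)) = 1/(2*R + (4 + 4*R)) = 1/(4 + 6*R))
u(G(5, 0))*127 = (1/(2*(2 + 3*(9/2))))*127 = (1/(2*(2 + 27/2)))*127 = (1/(2*(31/2)))*127 = ((1/2)*(2/31))*127 = (1/31)*127 = 127/31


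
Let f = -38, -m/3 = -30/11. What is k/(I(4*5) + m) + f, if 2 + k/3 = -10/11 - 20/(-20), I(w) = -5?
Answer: -199/5 ≈ -39.800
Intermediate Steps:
m = 90/11 (m = -(-90)/11 = -3*(-30/11) = 90/11 ≈ 8.1818)
k = -63/11 (k = -6 + 3*(-10/11 - 20/(-20)) = -6 + 3*(-10*1/11 - 20*(-1/20)) = -6 + 3*(-10/11 + 1) = -6 + 3*(1/11) = -6 + 3/11 = -63/11 ≈ -5.7273)
k/(I(4*5) + m) + f = -63/11/(-5 + 90/11) - 38 = -63/11/(35/11) - 38 = (11/35)*(-63/11) - 38 = -9/5 - 38 = -199/5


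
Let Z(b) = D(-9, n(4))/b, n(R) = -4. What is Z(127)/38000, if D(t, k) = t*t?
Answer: 81/4826000 ≈ 1.6784e-5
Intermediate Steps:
D(t, k) = t²
Z(b) = 81/b (Z(b) = (-9)²/b = 81/b)
Z(127)/38000 = (81/127)/38000 = (81*(1/127))*(1/38000) = (81/127)*(1/38000) = 81/4826000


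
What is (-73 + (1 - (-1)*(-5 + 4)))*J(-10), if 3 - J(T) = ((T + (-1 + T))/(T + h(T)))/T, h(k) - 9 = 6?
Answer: -9417/50 ≈ -188.34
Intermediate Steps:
h(k) = 15 (h(k) = 9 + 6 = 15)
J(T) = 3 - (-1 + 2*T)/(T*(15 + T)) (J(T) = 3 - (T + (-1 + T))/(T + 15)/T = 3 - (-1 + 2*T)/(15 + T)/T = 3 - (-1 + 2*T)/(T*(15 + T)))
(-73 + (1 - (-1)*(-5 + 4)))*J(-10) = (-73 + (1 - (-1)*(-5 + 4)))*((1 + 3*(-10)² + 43*(-10))/((-10)*(15 - 10))) = (-73 + (1 - (-1)*(-1)))*(-⅒*(1 + 3*100 - 430)/5) = (-73 + (1 - 1*1))*(-⅒*⅕*(1 + 300 - 430)) = (-73 + (1 - 1))*(-⅒*⅕*(-129)) = (-73 + 0)*(129/50) = -73*129/50 = -9417/50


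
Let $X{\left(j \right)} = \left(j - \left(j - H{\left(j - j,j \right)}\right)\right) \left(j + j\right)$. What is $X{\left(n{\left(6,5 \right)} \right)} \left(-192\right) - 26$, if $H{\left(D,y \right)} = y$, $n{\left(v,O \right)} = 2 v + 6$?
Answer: $-124442$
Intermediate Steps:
$n{\left(v,O \right)} = 6 + 2 v$
$X{\left(j \right)} = 2 j^{2}$ ($X{\left(j \right)} = \left(j + \left(j - j\right)\right) \left(j + j\right) = \left(j + 0\right) 2 j = j 2 j = 2 j^{2}$)
$X{\left(n{\left(6,5 \right)} \right)} \left(-192\right) - 26 = 2 \left(6 + 2 \cdot 6\right)^{2} \left(-192\right) - 26 = 2 \left(6 + 12\right)^{2} \left(-192\right) - 26 = 2 \cdot 18^{2} \left(-192\right) - 26 = 2 \cdot 324 \left(-192\right) - 26 = 648 \left(-192\right) - 26 = -124416 - 26 = -124442$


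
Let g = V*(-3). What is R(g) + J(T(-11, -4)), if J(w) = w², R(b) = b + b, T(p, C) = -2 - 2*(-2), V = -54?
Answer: 328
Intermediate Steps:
T(p, C) = 2 (T(p, C) = -2 + 4 = 2)
g = 162 (g = -54*(-3) = 162)
R(b) = 2*b
R(g) + J(T(-11, -4)) = 2*162 + 2² = 324 + 4 = 328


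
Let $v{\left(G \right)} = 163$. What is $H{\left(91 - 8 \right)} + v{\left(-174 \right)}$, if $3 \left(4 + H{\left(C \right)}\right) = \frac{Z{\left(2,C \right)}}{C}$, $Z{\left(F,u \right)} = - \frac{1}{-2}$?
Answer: $\frac{79183}{498} \approx 159.0$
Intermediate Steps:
$Z{\left(F,u \right)} = \frac{1}{2}$ ($Z{\left(F,u \right)} = \left(-1\right) \left(- \frac{1}{2}\right) = \frac{1}{2}$)
$H{\left(C \right)} = -4 + \frac{1}{6 C}$ ($H{\left(C \right)} = -4 + \frac{\frac{1}{2} \frac{1}{C}}{3} = -4 + \frac{1}{6 C}$)
$H{\left(91 - 8 \right)} + v{\left(-174 \right)} = \left(-4 + \frac{1}{6 \left(91 - 8\right)}\right) + 163 = \left(-4 + \frac{1}{6 \cdot 83}\right) + 163 = \left(-4 + \frac{1}{6} \cdot \frac{1}{83}\right) + 163 = \left(-4 + \frac{1}{498}\right) + 163 = - \frac{1991}{498} + 163 = \frac{79183}{498}$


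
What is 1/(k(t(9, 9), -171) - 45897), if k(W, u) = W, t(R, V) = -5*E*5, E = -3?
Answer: -1/45822 ≈ -2.1824e-5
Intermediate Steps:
t(R, V) = 75 (t(R, V) = -5*(-3)*5 = 15*5 = 75)
1/(k(t(9, 9), -171) - 45897) = 1/(75 - 45897) = 1/(-45822) = -1/45822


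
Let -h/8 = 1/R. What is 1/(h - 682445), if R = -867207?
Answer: -867207/591821081107 ≈ -1.4653e-6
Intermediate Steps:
h = 8/867207 (h = -8/(-867207) = -8*(-1/867207) = 8/867207 ≈ 9.2250e-6)
1/(h - 682445) = 1/(8/867207 - 682445) = 1/(-591821081107/867207) = -867207/591821081107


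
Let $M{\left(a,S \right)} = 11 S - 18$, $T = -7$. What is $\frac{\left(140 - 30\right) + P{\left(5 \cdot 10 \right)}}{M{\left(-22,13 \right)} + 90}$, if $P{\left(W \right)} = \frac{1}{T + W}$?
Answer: $\frac{4731}{9245} \approx 0.51174$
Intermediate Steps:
$P{\left(W \right)} = \frac{1}{-7 + W}$
$M{\left(a,S \right)} = -18 + 11 S$
$\frac{\left(140 - 30\right) + P{\left(5 \cdot 10 \right)}}{M{\left(-22,13 \right)} + 90} = \frac{\left(140 - 30\right) + \frac{1}{-7 + 5 \cdot 10}}{\left(-18 + 11 \cdot 13\right) + 90} = \frac{110 + \frac{1}{-7 + 50}}{\left(-18 + 143\right) + 90} = \frac{110 + \frac{1}{43}}{125 + 90} = \frac{110 + \frac{1}{43}}{215} = \frac{4731}{43} \cdot \frac{1}{215} = \frac{4731}{9245}$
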